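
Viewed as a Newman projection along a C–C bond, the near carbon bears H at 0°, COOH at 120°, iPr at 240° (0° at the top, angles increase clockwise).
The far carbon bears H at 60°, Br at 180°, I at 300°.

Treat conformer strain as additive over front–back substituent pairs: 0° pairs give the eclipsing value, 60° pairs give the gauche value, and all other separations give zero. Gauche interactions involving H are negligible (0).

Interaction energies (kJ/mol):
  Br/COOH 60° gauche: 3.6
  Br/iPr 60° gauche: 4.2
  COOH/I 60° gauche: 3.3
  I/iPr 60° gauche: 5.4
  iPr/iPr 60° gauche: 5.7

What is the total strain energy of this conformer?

13.2 kJ/mol

This conformer (staggered): COOH(120°)/Br(180°) gauche 3.6; iPr(240°)/Br(180°) gauche 4.2; iPr(240°)/I(300°) gauche 5.4 → 13.2 kJ/mol.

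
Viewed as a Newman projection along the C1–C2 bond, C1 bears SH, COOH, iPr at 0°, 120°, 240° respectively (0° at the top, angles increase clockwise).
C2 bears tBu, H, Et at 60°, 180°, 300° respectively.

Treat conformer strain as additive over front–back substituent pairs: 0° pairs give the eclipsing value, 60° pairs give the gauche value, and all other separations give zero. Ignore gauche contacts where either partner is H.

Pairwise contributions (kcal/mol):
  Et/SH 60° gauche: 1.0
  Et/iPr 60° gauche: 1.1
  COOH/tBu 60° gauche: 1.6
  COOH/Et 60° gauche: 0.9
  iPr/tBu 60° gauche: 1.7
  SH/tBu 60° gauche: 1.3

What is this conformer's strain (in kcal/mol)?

This conformer (staggered): SH–tBu gauche, SH–Et gauche, COOH–tBu gauche, iPr–Et gauche; 1.3 + 1.0 + 1.6 + 1.1 = 5.0 kcal/mol.

5.0 kcal/mol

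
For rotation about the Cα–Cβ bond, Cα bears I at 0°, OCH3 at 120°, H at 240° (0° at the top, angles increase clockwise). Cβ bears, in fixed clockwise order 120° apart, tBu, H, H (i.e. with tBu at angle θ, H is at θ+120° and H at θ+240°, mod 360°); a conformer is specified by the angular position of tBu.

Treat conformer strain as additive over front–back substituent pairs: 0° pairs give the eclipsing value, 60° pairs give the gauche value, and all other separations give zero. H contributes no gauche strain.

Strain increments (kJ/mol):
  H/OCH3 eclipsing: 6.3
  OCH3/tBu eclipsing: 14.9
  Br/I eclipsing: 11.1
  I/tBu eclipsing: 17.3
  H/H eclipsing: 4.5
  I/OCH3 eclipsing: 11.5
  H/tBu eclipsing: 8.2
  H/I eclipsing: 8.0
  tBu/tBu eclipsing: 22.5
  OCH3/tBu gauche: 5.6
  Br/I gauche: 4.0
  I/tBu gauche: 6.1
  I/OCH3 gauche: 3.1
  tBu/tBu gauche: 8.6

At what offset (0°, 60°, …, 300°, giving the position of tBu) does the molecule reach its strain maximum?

0°

tBu at 0° (eclipsed): I–tBu eclipsed, OCH3–H eclipsed, H–H eclipsed; 17.3 + 6.3 + 4.5 = 28.1 kJ/mol.
tBu at 60° (staggered): I–tBu gauche, OCH3–tBu gauche; 6.1 + 5.6 = 11.7 kJ/mol.
tBu at 120° (eclipsed): I–H eclipsed, OCH3–tBu eclipsed, H–H eclipsed; 8.0 + 14.9 + 4.5 = 27.4 kJ/mol.
tBu at 180° (staggered): OCH3–tBu gauche; 5.6 = 5.6 kJ/mol.
tBu at 240° (eclipsed): I–H eclipsed, OCH3–H eclipsed, H–tBu eclipsed; 8.0 + 6.3 + 8.2 = 22.5 kJ/mol.
tBu at 300° (staggered): I–tBu gauche; 6.1 = 6.1 kJ/mol.
The maximum (28.1 kJ/mol) occurs with tBu at 0°.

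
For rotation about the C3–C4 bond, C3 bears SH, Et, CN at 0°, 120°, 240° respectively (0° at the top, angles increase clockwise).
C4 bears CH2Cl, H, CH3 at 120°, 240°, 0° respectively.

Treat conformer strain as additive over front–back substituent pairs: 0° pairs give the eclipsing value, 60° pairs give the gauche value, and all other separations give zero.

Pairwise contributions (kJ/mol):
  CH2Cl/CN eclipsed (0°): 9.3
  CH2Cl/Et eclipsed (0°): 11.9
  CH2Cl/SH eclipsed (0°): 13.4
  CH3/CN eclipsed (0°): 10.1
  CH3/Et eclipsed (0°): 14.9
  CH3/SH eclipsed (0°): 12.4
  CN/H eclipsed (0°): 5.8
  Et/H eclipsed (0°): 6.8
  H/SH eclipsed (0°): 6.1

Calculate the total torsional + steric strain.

This conformer (eclipsed): SH(0°)/CH3(0°) eclipsed 12.4; Et(120°)/CH2Cl(120°) eclipsed 11.9; CN(240°)/H(240°) eclipsed 5.8 → 30.1 kJ/mol.

30.1 kJ/mol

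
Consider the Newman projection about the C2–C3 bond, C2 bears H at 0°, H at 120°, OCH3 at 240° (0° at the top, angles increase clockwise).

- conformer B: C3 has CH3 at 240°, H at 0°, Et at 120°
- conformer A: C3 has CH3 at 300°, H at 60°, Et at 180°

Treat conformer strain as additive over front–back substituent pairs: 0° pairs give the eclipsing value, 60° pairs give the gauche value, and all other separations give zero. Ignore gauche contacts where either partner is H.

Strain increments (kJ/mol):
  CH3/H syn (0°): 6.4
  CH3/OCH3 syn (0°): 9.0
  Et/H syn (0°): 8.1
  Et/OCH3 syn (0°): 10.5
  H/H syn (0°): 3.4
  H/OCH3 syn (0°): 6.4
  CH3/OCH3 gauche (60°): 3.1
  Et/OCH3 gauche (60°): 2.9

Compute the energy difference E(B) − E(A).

+14.5 kJ/mol

B (eclipsed): H(0°)/H(0°) eclipsed 3.4; H(120°)/Et(120°) eclipsed 8.1; OCH3(240°)/CH3(240°) eclipsed 9.0 → 20.5 kJ/mol.
A (staggered): OCH3(240°)/CH3(300°) gauche 3.1; OCH3(240°)/Et(180°) gauche 2.9 → 6.0 kJ/mol.
E(B) − E(A) = 20.5 − 6.0 = +14.5 kJ/mol.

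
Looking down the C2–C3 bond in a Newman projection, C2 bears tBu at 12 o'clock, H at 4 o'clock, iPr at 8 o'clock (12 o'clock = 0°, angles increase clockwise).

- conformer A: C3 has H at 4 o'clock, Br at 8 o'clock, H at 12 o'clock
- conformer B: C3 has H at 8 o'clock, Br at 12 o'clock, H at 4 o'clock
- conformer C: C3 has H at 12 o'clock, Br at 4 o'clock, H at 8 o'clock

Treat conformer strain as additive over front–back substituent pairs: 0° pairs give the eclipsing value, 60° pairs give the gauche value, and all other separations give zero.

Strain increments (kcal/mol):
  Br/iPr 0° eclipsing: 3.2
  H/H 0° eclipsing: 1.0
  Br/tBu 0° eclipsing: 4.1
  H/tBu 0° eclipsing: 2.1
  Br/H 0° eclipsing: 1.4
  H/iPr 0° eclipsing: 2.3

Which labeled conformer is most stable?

A (eclipsed): tBu(0°)/H(0°) eclipsed 2.1; H(120°)/H(120°) eclipsed 1.0; iPr(240°)/Br(240°) eclipsed 3.2 → 6.3 kcal/mol.
B (eclipsed): tBu(0°)/Br(0°) eclipsed 4.1; H(120°)/H(120°) eclipsed 1.0; iPr(240°)/H(240°) eclipsed 2.3 → 7.4 kcal/mol.
C (eclipsed): tBu(0°)/H(0°) eclipsed 2.1; H(120°)/Br(120°) eclipsed 1.4; iPr(240°)/H(240°) eclipsed 2.3 → 5.8 kcal/mol.
C has the lowest total (5.8 kcal/mol).

C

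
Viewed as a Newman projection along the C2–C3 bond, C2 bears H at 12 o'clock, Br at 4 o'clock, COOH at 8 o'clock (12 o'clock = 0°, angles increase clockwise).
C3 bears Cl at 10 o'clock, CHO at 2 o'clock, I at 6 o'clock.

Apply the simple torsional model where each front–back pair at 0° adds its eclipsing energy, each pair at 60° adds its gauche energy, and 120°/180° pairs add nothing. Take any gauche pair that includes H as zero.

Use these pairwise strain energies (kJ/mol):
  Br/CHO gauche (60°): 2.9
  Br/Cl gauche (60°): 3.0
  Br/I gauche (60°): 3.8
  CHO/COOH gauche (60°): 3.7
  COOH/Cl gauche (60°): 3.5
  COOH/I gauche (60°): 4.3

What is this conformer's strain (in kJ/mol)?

This conformer (staggered): Br–CHO gauche, Br–I gauche, COOH–Cl gauche, COOH–I gauche; 2.9 + 3.8 + 3.5 + 4.3 = 14.5 kJ/mol.

14.5 kJ/mol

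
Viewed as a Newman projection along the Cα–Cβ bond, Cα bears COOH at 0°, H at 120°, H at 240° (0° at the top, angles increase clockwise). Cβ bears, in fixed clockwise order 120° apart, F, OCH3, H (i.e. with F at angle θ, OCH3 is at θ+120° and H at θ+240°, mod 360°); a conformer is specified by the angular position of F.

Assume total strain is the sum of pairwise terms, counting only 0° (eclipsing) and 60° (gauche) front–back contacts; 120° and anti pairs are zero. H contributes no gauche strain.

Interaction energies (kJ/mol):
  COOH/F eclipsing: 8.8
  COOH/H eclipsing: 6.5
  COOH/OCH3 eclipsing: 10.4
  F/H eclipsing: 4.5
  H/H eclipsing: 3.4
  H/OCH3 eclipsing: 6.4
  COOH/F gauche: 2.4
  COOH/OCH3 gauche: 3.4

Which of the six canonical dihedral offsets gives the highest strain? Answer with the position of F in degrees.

0°

F at 0° (eclipsed): COOH(0°)/F(0°) eclipsed 8.8; H(120°)/OCH3(120°) eclipsed 6.4; H(240°)/H(240°) eclipsed 3.4 → 18.6 kJ/mol.
F at 60° (staggered): COOH(0°)/F(60°) gauche 2.4 → 2.4 kJ/mol.
F at 120° (eclipsed): COOH(0°)/H(0°) eclipsed 6.5; H(120°)/F(120°) eclipsed 4.5; H(240°)/OCH3(240°) eclipsed 6.4 → 17.4 kJ/mol.
F at 180° (staggered): COOH(0°)/OCH3(300°) gauche 3.4 → 3.4 kJ/mol.
F at 240° (eclipsed): COOH(0°)/OCH3(0°) eclipsed 10.4; H(120°)/H(120°) eclipsed 3.4; H(240°)/F(240°) eclipsed 4.5 → 18.3 kJ/mol.
F at 300° (staggered): COOH(0°)/F(300°) gauche 2.4; COOH(0°)/OCH3(60°) gauche 3.4 → 5.8 kJ/mol.
The maximum (18.6 kJ/mol) occurs with F at 0°.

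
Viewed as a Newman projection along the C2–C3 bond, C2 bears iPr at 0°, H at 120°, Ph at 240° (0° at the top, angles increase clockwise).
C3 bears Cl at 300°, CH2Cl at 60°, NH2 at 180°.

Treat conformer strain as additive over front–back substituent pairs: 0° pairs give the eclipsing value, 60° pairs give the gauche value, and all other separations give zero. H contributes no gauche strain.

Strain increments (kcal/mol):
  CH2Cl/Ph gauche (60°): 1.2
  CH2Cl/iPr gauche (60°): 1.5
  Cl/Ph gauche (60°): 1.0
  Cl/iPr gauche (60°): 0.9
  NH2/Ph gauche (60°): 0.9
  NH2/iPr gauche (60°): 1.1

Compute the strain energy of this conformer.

4.3 kcal/mol

This conformer (staggered): iPr(0°)/Cl(300°) gauche 0.9; iPr(0°)/CH2Cl(60°) gauche 1.5; Ph(240°)/Cl(300°) gauche 1.0; Ph(240°)/NH2(180°) gauche 0.9 → 4.3 kcal/mol.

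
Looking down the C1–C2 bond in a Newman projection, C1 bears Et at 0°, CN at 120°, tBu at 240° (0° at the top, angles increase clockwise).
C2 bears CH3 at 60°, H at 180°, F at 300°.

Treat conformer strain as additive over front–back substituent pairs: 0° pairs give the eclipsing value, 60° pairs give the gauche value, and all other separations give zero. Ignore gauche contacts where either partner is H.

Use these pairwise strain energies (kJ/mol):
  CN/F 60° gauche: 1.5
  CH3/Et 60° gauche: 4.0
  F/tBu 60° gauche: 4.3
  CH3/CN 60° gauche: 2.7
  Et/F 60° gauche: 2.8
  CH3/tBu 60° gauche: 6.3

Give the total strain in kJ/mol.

This conformer (staggered): Et–CH3 gauche, Et–F gauche, CN–CH3 gauche, tBu–F gauche; 4.0 + 2.8 + 2.7 + 4.3 = 13.8 kJ/mol.

13.8 kJ/mol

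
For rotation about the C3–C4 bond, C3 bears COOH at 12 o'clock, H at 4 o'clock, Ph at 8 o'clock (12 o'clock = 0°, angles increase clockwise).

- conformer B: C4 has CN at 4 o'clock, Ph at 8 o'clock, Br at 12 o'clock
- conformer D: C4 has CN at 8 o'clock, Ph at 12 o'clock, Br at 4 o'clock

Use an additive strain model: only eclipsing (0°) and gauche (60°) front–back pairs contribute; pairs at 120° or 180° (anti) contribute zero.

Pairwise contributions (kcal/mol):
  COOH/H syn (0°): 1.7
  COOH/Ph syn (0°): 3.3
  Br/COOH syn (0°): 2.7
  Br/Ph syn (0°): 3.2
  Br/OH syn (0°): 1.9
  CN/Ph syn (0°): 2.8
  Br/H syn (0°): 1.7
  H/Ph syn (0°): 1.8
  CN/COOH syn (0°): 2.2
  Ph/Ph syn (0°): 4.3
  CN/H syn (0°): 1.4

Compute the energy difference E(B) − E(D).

B (eclipsed): COOH(0°)/Br(0°) eclipsed 2.7; H(120°)/CN(120°) eclipsed 1.4; Ph(240°)/Ph(240°) eclipsed 4.3 → 8.4 kcal/mol.
D (eclipsed): COOH(0°)/Ph(0°) eclipsed 3.3; H(120°)/Br(120°) eclipsed 1.7; Ph(240°)/CN(240°) eclipsed 2.8 → 7.8 kcal/mol.
E(B) − E(D) = 8.4 − 7.8 = +0.6 kcal/mol.

+0.6 kcal/mol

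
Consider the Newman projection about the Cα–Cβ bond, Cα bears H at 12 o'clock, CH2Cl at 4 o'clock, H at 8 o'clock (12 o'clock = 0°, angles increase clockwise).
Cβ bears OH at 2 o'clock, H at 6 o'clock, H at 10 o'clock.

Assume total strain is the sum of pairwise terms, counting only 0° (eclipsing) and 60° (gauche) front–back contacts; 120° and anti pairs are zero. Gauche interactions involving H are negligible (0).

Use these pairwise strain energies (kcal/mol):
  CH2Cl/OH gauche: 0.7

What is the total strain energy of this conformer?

This conformer (staggered): CH2Cl–OH gauche; 0.7 = 0.7 kcal/mol.

0.7 kcal/mol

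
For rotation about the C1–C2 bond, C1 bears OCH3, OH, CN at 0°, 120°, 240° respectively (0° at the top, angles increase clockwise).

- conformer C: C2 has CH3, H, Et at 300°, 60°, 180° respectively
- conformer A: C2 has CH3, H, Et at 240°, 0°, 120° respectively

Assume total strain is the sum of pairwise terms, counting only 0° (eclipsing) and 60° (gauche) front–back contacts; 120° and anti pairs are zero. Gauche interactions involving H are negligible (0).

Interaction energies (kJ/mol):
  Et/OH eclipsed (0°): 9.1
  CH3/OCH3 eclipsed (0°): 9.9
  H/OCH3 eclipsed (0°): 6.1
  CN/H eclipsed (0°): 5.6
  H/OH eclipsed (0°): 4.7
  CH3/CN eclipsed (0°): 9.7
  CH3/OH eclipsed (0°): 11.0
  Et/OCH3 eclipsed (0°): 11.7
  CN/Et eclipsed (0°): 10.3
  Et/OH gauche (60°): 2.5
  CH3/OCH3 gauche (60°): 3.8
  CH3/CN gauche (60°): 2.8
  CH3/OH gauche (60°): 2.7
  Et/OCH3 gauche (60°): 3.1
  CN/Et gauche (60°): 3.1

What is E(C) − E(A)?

-12.7 kJ/mol

C is staggered. OCH3 at 0° is gauche with CH3 at 300° (3.8); OH at 120° is gauche with Et at 180° (2.5); CN at 240° is gauche with CH3 at 300° (2.8); CN at 240° is gauche with Et at 180° (3.1). Total 12.2 kJ/mol.
A is eclipsed. OCH3 at 0° is eclipsed with H at 0° (6.1); OH at 120° is eclipsed with Et at 120° (9.1); CN at 240° is eclipsed with CH3 at 240° (9.7). Total 24.9 kJ/mol.
E(C) − E(A) = 12.2 − 24.9 = -12.7 kJ/mol.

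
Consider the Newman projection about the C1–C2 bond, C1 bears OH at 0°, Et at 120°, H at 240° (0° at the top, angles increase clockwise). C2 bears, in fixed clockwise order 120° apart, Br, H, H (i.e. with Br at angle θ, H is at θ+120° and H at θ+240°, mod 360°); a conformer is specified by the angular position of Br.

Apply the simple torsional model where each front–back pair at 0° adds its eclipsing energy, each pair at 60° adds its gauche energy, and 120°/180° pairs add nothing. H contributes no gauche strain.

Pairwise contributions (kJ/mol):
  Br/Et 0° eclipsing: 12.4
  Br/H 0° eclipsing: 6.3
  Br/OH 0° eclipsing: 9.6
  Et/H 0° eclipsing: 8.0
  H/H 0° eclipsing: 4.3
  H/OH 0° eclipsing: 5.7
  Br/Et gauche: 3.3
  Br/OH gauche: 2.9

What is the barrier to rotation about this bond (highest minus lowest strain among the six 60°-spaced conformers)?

19.5 kJ/mol

Br at 0° is eclipsed. OH at 0° is eclipsed with Br at 0° (9.6); Et at 120° is eclipsed with H at 120° (8.0); H at 240° is eclipsed with H at 240° (4.3). Total 21.9 kJ/mol.
Br at 60° is staggered. OH at 0° is gauche with Br at 60° (2.9); Et at 120° is gauche with Br at 60° (3.3). Total 6.2 kJ/mol.
Br at 120° is eclipsed. OH at 0° is eclipsed with H at 0° (5.7); Et at 120° is eclipsed with Br at 120° (12.4); H at 240° is eclipsed with H at 240° (4.3). Total 22.4 kJ/mol.
Br at 180° is staggered. Et at 120° is gauche with Br at 180° (3.3). Total 3.3 kJ/mol.
Br at 240° is eclipsed. OH at 0° is eclipsed with H at 0° (5.7); Et at 120° is eclipsed with H at 120° (8.0); H at 240° is eclipsed with Br at 240° (6.3). Total 20.0 kJ/mol.
Br at 300° is staggered. OH at 0° is gauche with Br at 300° (2.9). Total 2.9 kJ/mol.
Max at 120° (22.4 kJ/mol), min at 300° (2.9 kJ/mol); barrier = 19.5 kJ/mol.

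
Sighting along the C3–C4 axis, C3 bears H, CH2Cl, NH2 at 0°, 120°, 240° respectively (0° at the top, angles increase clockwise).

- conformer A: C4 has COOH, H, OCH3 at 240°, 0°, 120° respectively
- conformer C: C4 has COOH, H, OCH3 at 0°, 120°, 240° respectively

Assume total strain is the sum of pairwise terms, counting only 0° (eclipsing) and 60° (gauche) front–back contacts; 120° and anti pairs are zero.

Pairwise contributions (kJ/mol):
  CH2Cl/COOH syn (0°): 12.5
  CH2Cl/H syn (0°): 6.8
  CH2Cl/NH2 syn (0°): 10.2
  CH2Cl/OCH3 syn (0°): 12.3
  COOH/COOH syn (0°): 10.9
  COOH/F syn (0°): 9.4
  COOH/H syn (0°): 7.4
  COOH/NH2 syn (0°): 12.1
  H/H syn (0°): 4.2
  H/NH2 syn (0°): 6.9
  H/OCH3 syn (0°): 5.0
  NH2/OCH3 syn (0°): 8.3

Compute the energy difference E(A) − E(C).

+6.1 kJ/mol

A is eclipsed. H at 0° is eclipsed with H at 0° (4.2); CH2Cl at 120° is eclipsed with OCH3 at 120° (12.3); NH2 at 240° is eclipsed with COOH at 240° (12.1). Total 28.6 kJ/mol.
C is eclipsed. H at 0° is eclipsed with COOH at 0° (7.4); CH2Cl at 120° is eclipsed with H at 120° (6.8); NH2 at 240° is eclipsed with OCH3 at 240° (8.3). Total 22.5 kJ/mol.
E(A) − E(C) = 28.6 − 22.5 = +6.1 kJ/mol.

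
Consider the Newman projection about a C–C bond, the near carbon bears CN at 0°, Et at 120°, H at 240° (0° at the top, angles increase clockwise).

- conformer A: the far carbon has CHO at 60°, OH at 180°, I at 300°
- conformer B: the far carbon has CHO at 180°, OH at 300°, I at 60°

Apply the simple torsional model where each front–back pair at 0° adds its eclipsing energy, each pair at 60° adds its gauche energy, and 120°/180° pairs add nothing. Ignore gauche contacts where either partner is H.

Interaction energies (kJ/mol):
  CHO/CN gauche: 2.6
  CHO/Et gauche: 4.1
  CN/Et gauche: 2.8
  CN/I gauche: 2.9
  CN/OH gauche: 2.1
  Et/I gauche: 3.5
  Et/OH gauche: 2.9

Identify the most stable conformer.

A is staggered. CN at 0° is gauche with CHO at 60° (2.6); CN at 0° is gauche with I at 300° (2.9); Et at 120° is gauche with CHO at 60° (4.1); Et at 120° is gauche with OH at 180° (2.9). Total 12.5 kJ/mol.
B is staggered. CN at 0° is gauche with OH at 300° (2.1); CN at 0° is gauche with I at 60° (2.9); Et at 120° is gauche with CHO at 180° (4.1); Et at 120° is gauche with I at 60° (3.5). Total 12.6 kJ/mol.
A has the lowest total (12.5 kJ/mol).

A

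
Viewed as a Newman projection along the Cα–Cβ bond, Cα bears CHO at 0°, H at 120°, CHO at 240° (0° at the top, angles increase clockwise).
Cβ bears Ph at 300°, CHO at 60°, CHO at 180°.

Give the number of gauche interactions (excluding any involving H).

4

Non-H gauche pairs: CHO(0°)/Ph(300°); CHO(0°)/CHO(60°); CHO(240°)/Ph(300°); CHO(240°)/CHO(180°) — 4 interactions.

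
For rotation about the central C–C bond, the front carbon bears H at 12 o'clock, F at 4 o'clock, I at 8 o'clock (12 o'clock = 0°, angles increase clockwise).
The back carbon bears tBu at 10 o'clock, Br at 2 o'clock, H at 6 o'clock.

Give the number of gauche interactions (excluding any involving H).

2

Non-H gauche pairs: F(120°)/Br(60°); I(240°)/tBu(300°) — 2 interactions.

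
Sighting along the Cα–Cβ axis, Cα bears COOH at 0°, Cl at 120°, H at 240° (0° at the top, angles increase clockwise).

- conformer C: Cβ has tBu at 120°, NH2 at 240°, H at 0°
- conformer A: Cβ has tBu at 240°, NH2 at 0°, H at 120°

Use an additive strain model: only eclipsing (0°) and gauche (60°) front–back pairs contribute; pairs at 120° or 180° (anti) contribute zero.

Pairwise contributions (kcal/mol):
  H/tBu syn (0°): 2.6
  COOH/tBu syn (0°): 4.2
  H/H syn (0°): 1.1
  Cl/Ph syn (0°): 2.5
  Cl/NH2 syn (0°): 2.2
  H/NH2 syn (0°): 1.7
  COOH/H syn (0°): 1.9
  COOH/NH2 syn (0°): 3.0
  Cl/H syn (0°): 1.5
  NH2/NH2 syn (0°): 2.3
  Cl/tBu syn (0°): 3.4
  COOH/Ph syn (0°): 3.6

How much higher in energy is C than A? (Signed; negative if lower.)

-0.1 kcal/mol

C (eclipsed): COOH–H eclipsed, Cl–tBu eclipsed, H–NH2 eclipsed; 1.9 + 3.4 + 1.7 = 7.0 kcal/mol.
A (eclipsed): COOH–NH2 eclipsed, Cl–H eclipsed, H–tBu eclipsed; 3.0 + 1.5 + 2.6 = 7.1 kcal/mol.
E(C) − E(A) = 7.0 − 7.1 = -0.1 kcal/mol.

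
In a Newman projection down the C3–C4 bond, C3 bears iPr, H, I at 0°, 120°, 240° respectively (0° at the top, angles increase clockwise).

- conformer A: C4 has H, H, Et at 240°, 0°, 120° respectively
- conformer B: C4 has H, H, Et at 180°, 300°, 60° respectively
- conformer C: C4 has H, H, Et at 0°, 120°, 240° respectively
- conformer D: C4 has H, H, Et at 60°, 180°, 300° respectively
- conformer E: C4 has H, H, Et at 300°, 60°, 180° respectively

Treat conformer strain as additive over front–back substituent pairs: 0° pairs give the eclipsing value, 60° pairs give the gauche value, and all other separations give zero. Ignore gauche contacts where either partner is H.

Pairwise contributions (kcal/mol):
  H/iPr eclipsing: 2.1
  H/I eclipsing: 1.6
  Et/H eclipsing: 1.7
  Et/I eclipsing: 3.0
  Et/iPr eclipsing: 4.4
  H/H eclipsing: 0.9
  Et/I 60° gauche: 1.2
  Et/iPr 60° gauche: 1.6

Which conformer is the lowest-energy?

A (eclipsed): iPr(0°)/H(0°) eclipsed 2.1; H(120°)/Et(120°) eclipsed 1.7; I(240°)/H(240°) eclipsed 1.6 → 5.4 kcal/mol.
B (staggered): iPr(0°)/Et(60°) gauche 1.6 → 1.6 kcal/mol.
C (eclipsed): iPr(0°)/H(0°) eclipsed 2.1; H(120°)/H(120°) eclipsed 0.9; I(240°)/Et(240°) eclipsed 3.0 → 6.0 kcal/mol.
D (staggered): iPr(0°)/Et(300°) gauche 1.6; I(240°)/Et(300°) gauche 1.2 → 2.8 kcal/mol.
E (staggered): I(240°)/Et(180°) gauche 1.2 → 1.2 kcal/mol.
E has the lowest total (1.2 kcal/mol).

E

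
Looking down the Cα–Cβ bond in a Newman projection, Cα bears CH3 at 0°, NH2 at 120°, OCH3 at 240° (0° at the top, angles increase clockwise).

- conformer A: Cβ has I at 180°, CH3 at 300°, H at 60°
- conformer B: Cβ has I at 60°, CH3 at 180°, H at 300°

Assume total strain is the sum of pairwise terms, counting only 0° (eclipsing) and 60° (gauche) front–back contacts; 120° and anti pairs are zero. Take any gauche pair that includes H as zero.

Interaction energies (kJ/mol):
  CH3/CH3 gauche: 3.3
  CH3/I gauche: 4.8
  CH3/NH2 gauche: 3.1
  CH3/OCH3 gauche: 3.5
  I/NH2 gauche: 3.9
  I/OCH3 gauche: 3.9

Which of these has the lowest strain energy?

A is staggered. CH3 at 0° is gauche with CH3 at 300° (3.3); NH2 at 120° is gauche with I at 180° (3.9); OCH3 at 240° is gauche with I at 180° (3.9); OCH3 at 240° is gauche with CH3 at 300° (3.5). Total 14.6 kJ/mol.
B is staggered. CH3 at 0° is gauche with I at 60° (4.8); NH2 at 120° is gauche with I at 60° (3.9); NH2 at 120° is gauche with CH3 at 180° (3.1); OCH3 at 240° is gauche with CH3 at 180° (3.5). Total 15.3 kJ/mol.
A has the lowest total (14.6 kJ/mol).

A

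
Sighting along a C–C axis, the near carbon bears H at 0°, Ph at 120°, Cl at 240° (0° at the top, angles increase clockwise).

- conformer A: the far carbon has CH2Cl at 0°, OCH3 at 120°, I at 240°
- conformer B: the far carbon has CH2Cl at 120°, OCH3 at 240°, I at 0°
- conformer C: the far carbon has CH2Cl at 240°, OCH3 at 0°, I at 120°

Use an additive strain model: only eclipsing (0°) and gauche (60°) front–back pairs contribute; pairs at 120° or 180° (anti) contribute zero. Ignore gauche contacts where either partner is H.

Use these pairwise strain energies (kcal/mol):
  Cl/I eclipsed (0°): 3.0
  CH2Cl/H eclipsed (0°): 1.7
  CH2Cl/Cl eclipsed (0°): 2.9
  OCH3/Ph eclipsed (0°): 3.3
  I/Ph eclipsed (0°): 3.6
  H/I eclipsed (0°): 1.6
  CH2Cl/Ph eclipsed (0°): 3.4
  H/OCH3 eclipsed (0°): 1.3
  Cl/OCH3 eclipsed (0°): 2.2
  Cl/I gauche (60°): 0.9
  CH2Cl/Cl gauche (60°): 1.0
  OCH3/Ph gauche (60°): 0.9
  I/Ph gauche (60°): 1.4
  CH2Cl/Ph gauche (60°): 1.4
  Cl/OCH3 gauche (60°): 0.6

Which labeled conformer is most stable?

B

A (eclipsed): H(0°)/CH2Cl(0°) eclipsed 1.7; Ph(120°)/OCH3(120°) eclipsed 3.3; Cl(240°)/I(240°) eclipsed 3.0 → 8.0 kcal/mol.
B (eclipsed): H(0°)/I(0°) eclipsed 1.6; Ph(120°)/CH2Cl(120°) eclipsed 3.4; Cl(240°)/OCH3(240°) eclipsed 2.2 → 7.2 kcal/mol.
C (eclipsed): H(0°)/OCH3(0°) eclipsed 1.3; Ph(120°)/I(120°) eclipsed 3.6; Cl(240°)/CH2Cl(240°) eclipsed 2.9 → 7.8 kcal/mol.
B has the lowest total (7.2 kcal/mol).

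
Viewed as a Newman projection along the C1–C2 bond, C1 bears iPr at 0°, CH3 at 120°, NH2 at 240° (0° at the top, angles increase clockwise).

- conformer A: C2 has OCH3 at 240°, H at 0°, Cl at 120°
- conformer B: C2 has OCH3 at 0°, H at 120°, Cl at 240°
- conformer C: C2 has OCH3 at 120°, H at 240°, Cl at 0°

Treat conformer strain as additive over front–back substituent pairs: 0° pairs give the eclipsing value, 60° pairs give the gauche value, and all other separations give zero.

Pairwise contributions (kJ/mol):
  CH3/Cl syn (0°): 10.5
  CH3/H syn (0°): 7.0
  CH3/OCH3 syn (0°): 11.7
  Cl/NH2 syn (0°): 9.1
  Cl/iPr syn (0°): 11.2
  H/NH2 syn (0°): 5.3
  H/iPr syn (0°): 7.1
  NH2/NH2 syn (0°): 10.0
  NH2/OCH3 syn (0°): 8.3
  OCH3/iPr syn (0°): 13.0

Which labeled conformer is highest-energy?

A (eclipsed): iPr–H eclipsed, CH3–Cl eclipsed, NH2–OCH3 eclipsed; 7.1 + 10.5 + 8.3 = 25.9 kJ/mol.
B (eclipsed): iPr–OCH3 eclipsed, CH3–H eclipsed, NH2–Cl eclipsed; 13.0 + 7.0 + 9.1 = 29.1 kJ/mol.
C (eclipsed): iPr–Cl eclipsed, CH3–OCH3 eclipsed, NH2–H eclipsed; 11.2 + 11.7 + 5.3 = 28.2 kJ/mol.
B has the highest total (29.1 kJ/mol).

B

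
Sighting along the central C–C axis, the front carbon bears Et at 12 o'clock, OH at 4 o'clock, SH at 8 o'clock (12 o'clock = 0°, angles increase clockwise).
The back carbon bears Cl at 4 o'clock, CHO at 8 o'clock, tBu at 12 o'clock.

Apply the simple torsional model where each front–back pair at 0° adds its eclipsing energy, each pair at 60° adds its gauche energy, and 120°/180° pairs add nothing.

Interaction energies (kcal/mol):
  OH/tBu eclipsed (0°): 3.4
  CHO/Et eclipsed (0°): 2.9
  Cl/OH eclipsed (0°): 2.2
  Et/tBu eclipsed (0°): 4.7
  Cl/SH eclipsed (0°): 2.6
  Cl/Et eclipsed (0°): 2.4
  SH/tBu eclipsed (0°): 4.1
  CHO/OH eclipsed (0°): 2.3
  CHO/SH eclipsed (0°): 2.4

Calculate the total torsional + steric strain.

9.3 kcal/mol

This conformer is eclipsed. Et at 0° is eclipsed with tBu at 0° (4.7); OH at 120° is eclipsed with Cl at 120° (2.2); SH at 240° is eclipsed with CHO at 240° (2.4). Total 9.3 kcal/mol.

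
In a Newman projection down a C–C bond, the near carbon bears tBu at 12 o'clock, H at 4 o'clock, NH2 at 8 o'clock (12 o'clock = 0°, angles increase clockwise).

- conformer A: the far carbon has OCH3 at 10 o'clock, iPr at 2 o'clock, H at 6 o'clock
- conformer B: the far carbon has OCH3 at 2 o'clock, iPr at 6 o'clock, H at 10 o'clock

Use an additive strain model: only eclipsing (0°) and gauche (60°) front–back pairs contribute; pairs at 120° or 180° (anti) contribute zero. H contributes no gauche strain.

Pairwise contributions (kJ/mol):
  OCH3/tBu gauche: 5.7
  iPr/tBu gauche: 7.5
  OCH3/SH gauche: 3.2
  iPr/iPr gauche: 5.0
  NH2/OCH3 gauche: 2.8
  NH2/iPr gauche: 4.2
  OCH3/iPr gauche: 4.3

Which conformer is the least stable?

A (staggered): tBu(0°)/OCH3(300°) gauche 5.7; tBu(0°)/iPr(60°) gauche 7.5; NH2(240°)/OCH3(300°) gauche 2.8 → 16.0 kJ/mol.
B (staggered): tBu(0°)/OCH3(60°) gauche 5.7; NH2(240°)/iPr(180°) gauche 4.2 → 9.9 kJ/mol.
A has the highest total (16.0 kJ/mol).

A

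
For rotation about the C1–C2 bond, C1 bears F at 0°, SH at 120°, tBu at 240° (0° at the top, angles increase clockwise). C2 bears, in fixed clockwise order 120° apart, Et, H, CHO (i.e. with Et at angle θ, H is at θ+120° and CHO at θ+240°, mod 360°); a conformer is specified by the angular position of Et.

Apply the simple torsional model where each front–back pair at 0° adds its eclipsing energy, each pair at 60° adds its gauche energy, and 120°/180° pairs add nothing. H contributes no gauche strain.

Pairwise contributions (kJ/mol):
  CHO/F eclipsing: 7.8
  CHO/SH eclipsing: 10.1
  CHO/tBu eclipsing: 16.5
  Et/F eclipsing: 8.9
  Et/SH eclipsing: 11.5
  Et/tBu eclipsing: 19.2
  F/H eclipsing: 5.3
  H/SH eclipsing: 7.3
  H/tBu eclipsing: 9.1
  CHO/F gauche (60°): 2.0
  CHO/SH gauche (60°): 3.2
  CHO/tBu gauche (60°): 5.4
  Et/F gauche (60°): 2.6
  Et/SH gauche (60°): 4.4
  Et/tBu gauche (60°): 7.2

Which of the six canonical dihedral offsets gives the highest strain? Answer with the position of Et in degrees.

240°

Et at 0° (eclipsed): F–Et eclipsed, SH–H eclipsed, tBu–CHO eclipsed; 8.9 + 7.3 + 16.5 = 32.7 kJ/mol.
Et at 60° (staggered): F–Et gauche, F–CHO gauche, SH–Et gauche, tBu–CHO gauche; 2.6 + 2.0 + 4.4 + 5.4 = 14.4 kJ/mol.
Et at 120° (eclipsed): F–CHO eclipsed, SH–Et eclipsed, tBu–H eclipsed; 7.8 + 11.5 + 9.1 = 28.4 kJ/mol.
Et at 180° (staggered): F–CHO gauche, SH–Et gauche, SH–CHO gauche, tBu–Et gauche; 2.0 + 4.4 + 3.2 + 7.2 = 16.8 kJ/mol.
Et at 240° (eclipsed): F–H eclipsed, SH–CHO eclipsed, tBu–Et eclipsed; 5.3 + 10.1 + 19.2 = 34.6 kJ/mol.
Et at 300° (staggered): F–Et gauche, SH–CHO gauche, tBu–Et gauche, tBu–CHO gauche; 2.6 + 3.2 + 7.2 + 5.4 = 18.4 kJ/mol.
The maximum (34.6 kJ/mol) occurs with Et at 240°.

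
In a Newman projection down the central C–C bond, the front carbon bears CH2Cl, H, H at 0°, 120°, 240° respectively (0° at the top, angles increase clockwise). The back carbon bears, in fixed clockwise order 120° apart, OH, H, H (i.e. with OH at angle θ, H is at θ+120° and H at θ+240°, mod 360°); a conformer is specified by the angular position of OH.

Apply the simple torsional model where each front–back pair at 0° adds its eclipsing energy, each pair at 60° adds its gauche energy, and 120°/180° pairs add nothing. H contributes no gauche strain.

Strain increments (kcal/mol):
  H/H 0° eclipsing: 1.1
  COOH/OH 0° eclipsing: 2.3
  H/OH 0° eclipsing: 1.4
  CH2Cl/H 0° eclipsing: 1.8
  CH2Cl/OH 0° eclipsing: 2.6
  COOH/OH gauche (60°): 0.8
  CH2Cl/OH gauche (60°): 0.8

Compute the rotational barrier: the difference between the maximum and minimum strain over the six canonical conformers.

OH at 0° (eclipsed): CH2Cl(0°)/OH(0°) eclipsed 2.6; H(120°)/H(120°) eclipsed 1.1; H(240°)/H(240°) eclipsed 1.1 → 4.8 kcal/mol.
OH at 60° (staggered): CH2Cl(0°)/OH(60°) gauche 0.8 → 0.8 kcal/mol.
OH at 120° (eclipsed): CH2Cl(0°)/H(0°) eclipsed 1.8; H(120°)/OH(120°) eclipsed 1.4; H(240°)/H(240°) eclipsed 1.1 → 4.3 kcal/mol.
OH at 180° (staggered): no non-H gauche contacts → 0.0 kcal/mol.
OH at 240° (eclipsed): CH2Cl(0°)/H(0°) eclipsed 1.8; H(120°)/H(120°) eclipsed 1.1; H(240°)/OH(240°) eclipsed 1.4 → 4.3 kcal/mol.
OH at 300° (staggered): CH2Cl(0°)/OH(300°) gauche 0.8 → 0.8 kcal/mol.
Max at 0° (4.8 kcal/mol), min at 180° (0.0 kcal/mol); barrier = 4.8 kcal/mol.

4.8 kcal/mol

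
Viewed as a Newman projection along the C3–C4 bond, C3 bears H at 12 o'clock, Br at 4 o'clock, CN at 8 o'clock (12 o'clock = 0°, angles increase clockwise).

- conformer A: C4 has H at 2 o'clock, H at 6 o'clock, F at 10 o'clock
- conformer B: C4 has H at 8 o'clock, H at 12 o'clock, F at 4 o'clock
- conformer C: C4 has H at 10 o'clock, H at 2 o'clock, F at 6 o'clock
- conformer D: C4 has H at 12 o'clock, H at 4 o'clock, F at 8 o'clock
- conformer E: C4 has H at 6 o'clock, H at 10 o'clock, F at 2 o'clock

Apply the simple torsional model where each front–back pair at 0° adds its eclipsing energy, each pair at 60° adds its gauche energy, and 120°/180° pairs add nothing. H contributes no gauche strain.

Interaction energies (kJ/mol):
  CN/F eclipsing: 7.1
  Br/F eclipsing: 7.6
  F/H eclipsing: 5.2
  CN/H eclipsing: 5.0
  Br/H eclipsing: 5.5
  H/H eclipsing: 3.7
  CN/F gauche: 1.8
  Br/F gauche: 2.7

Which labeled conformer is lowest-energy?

A is staggered. CN at 240° is gauche with F at 300° (1.8). Total 1.8 kJ/mol.
B is eclipsed. H at 0° is eclipsed with H at 0° (3.7); Br at 120° is eclipsed with F at 120° (7.6); CN at 240° is eclipsed with H at 240° (5.0). Total 16.3 kJ/mol.
C is staggered. Br at 120° is gauche with F at 180° (2.7); CN at 240° is gauche with F at 180° (1.8). Total 4.5 kJ/mol.
D is eclipsed. H at 0° is eclipsed with H at 0° (3.7); Br at 120° is eclipsed with H at 120° (5.5); CN at 240° is eclipsed with F at 240° (7.1). Total 16.3 kJ/mol.
E is staggered. Br at 120° is gauche with F at 60° (2.7). Total 2.7 kJ/mol.
A has the lowest total (1.8 kJ/mol).

A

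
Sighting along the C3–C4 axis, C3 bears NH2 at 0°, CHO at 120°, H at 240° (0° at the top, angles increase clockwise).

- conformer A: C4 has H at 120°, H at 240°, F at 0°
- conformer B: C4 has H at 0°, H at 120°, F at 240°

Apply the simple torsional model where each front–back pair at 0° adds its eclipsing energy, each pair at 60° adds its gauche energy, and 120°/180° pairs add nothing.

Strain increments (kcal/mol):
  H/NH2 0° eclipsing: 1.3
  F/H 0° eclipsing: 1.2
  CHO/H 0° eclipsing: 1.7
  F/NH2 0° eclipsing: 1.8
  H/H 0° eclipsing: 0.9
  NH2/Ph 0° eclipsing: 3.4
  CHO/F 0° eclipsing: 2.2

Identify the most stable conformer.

A (eclipsed): NH2(0°)/F(0°) eclipsed 1.8; CHO(120°)/H(120°) eclipsed 1.7; H(240°)/H(240°) eclipsed 0.9 → 4.4 kcal/mol.
B (eclipsed): NH2(0°)/H(0°) eclipsed 1.3; CHO(120°)/H(120°) eclipsed 1.7; H(240°)/F(240°) eclipsed 1.2 → 4.2 kcal/mol.
B has the lowest total (4.2 kcal/mol).

B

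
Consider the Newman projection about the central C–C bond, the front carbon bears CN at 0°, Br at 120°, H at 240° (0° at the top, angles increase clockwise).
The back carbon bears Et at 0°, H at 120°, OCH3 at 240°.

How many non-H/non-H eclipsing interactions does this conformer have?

1

Non-H eclipsing pairs: CN(0°)/Et(0°) — 1 interaction.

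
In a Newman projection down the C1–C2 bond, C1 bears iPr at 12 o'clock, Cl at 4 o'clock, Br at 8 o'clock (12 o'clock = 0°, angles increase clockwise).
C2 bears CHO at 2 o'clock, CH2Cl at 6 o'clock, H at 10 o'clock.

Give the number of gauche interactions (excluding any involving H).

Non-H gauche pairs: iPr(0°)/CHO(60°); Cl(120°)/CHO(60°); Cl(120°)/CH2Cl(180°); Br(240°)/CH2Cl(180°) — 4 interactions.

4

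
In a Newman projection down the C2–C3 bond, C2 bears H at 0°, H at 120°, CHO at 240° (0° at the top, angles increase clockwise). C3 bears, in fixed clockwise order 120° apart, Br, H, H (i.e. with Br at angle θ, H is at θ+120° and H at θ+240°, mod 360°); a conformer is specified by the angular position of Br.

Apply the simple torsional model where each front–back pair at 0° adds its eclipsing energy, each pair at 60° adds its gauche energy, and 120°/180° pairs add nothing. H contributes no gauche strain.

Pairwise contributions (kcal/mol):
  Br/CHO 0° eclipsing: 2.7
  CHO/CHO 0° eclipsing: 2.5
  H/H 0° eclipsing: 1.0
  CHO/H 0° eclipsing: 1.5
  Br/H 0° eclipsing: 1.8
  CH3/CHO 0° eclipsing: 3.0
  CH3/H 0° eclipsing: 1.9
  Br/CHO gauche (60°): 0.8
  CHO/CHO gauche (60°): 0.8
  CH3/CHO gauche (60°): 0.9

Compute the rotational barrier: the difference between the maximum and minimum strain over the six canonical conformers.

Br at 0° is eclipsed. H at 0° is eclipsed with Br at 0° (1.8); H at 120° is eclipsed with H at 120° (1.0); CHO at 240° is eclipsed with H at 240° (1.5). Total 4.3 kcal/mol.
Br at 60° (staggered): no non-H gauche contacts → 0.0 kcal/mol.
Br at 120° is eclipsed. H at 0° is eclipsed with H at 0° (1.0); H at 120° is eclipsed with Br at 120° (1.8); CHO at 240° is eclipsed with H at 240° (1.5). Total 4.3 kcal/mol.
Br at 180° is staggered. CHO at 240° is gauche with Br at 180° (0.8). Total 0.8 kcal/mol.
Br at 240° is eclipsed. H at 0° is eclipsed with H at 0° (1.0); H at 120° is eclipsed with H at 120° (1.0); CHO at 240° is eclipsed with Br at 240° (2.7). Total 4.7 kcal/mol.
Br at 300° is staggered. CHO at 240° is gauche with Br at 300° (0.8). Total 0.8 kcal/mol.
Max at 240° (4.7 kcal/mol), min at 60° (0.0 kcal/mol); barrier = 4.7 kcal/mol.

4.7 kcal/mol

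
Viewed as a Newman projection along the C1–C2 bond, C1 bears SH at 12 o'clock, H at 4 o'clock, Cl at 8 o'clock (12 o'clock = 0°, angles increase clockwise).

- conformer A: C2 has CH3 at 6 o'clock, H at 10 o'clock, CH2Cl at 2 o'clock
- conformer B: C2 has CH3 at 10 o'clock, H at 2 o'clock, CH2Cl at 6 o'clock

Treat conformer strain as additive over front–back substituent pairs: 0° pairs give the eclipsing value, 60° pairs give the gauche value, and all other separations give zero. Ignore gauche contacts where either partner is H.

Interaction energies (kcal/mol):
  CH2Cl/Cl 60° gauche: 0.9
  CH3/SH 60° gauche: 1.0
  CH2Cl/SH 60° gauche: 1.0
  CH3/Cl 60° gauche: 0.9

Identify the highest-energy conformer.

A (staggered): SH(0°)/CH2Cl(60°) gauche 1.0; Cl(240°)/CH3(180°) gauche 0.9 → 1.9 kcal/mol.
B (staggered): SH(0°)/CH3(300°) gauche 1.0; Cl(240°)/CH3(300°) gauche 0.9; Cl(240°)/CH2Cl(180°) gauche 0.9 → 2.8 kcal/mol.
B has the highest total (2.8 kcal/mol).

B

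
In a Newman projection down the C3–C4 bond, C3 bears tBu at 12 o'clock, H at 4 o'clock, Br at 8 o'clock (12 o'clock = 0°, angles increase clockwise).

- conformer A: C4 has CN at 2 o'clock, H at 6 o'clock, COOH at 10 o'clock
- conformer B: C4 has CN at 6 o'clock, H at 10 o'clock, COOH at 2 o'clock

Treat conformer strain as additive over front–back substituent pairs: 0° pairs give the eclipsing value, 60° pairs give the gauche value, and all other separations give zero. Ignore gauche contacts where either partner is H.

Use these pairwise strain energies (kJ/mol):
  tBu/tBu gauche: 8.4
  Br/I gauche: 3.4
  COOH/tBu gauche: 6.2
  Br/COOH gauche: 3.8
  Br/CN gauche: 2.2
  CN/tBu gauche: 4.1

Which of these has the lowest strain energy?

A (staggered): tBu–CN gauche, tBu–COOH gauche, Br–COOH gauche; 4.1 + 6.2 + 3.8 = 14.1 kJ/mol.
B (staggered): tBu–COOH gauche, Br–CN gauche; 6.2 + 2.2 = 8.4 kJ/mol.
B has the lowest total (8.4 kJ/mol).

B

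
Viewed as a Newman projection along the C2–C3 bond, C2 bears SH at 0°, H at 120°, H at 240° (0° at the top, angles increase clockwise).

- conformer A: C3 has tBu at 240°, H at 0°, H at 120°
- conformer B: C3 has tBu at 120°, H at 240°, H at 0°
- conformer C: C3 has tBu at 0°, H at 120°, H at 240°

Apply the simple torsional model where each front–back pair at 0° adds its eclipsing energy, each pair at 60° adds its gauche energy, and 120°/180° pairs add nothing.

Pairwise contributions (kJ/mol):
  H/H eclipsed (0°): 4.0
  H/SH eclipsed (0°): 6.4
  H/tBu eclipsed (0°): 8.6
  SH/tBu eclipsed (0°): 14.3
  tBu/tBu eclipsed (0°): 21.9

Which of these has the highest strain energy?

A (eclipsed): SH–H eclipsed, H–H eclipsed, H–tBu eclipsed; 6.4 + 4.0 + 8.6 = 19.0 kJ/mol.
B (eclipsed): SH–H eclipsed, H–tBu eclipsed, H–H eclipsed; 6.4 + 8.6 + 4.0 = 19.0 kJ/mol.
C (eclipsed): SH–tBu eclipsed, H–H eclipsed, H–H eclipsed; 14.3 + 4.0 + 4.0 = 22.3 kJ/mol.
C has the highest total (22.3 kJ/mol).

C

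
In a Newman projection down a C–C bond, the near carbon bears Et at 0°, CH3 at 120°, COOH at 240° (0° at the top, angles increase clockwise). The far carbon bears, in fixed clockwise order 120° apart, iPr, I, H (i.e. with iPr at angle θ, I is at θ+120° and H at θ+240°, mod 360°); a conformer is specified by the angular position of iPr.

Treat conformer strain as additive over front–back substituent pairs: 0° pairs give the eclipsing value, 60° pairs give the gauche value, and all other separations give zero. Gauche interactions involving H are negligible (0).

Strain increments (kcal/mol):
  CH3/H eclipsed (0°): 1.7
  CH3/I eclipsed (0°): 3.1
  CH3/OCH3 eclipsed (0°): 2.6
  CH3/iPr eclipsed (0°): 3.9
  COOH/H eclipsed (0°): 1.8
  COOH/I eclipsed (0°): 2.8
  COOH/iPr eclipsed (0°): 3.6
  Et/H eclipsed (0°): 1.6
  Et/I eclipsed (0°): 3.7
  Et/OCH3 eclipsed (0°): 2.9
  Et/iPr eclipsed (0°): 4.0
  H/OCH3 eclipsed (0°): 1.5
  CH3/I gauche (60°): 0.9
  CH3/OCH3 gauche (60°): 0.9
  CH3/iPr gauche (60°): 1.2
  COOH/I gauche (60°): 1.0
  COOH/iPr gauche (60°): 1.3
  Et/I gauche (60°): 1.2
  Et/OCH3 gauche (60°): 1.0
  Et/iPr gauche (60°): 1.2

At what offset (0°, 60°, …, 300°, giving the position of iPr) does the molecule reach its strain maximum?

240°

iPr at 0° is eclipsed. Et at 0° is eclipsed with iPr at 0° (4.0); CH3 at 120° is eclipsed with I at 120° (3.1); COOH at 240° is eclipsed with H at 240° (1.8). Total 8.9 kcal/mol.
iPr at 60° is staggered. Et at 0° is gauche with iPr at 60° (1.2); CH3 at 120° is gauche with iPr at 60° (1.2); CH3 at 120° is gauche with I at 180° (0.9); COOH at 240° is gauche with I at 180° (1.0). Total 4.3 kcal/mol.
iPr at 120° is eclipsed. Et at 0° is eclipsed with H at 0° (1.6); CH3 at 120° is eclipsed with iPr at 120° (3.9); COOH at 240° is eclipsed with I at 240° (2.8). Total 8.3 kcal/mol.
iPr at 180° is staggered. Et at 0° is gauche with I at 300° (1.2); CH3 at 120° is gauche with iPr at 180° (1.2); COOH at 240° is gauche with iPr at 180° (1.3); COOH at 240° is gauche with I at 300° (1.0). Total 4.7 kcal/mol.
iPr at 240° is eclipsed. Et at 0° is eclipsed with I at 0° (3.7); CH3 at 120° is eclipsed with H at 120° (1.7); COOH at 240° is eclipsed with iPr at 240° (3.6). Total 9.0 kcal/mol.
iPr at 300° is staggered. Et at 0° is gauche with iPr at 300° (1.2); Et at 0° is gauche with I at 60° (1.2); CH3 at 120° is gauche with I at 60° (0.9); COOH at 240° is gauche with iPr at 300° (1.3). Total 4.6 kcal/mol.
The maximum (9.0 kcal/mol) occurs with iPr at 240°.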